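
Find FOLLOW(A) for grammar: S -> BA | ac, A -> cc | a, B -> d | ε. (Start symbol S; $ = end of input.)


$ ∈ FOLLOW(S). For each A -> αBβ: add FIRST(β)\{ε} to FOLLOW(B); if β nullable, add FOLLOW(A).
FOLLOW(A) = {$}


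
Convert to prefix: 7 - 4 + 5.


left-to-right (same/higher precedence on left): tree is (+ (- 7 4) 5)
Prefix: + - 7 4 5


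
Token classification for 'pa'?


Pattern: letter/underscore followed by alphanumerics, not a keyword
Type: IDENTIFIER


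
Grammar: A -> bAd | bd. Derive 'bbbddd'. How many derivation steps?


Derivation: A => bAd => bbAdd => bbbddd
Steps: 3


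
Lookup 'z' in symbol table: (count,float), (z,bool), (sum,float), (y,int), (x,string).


Lookup 'z' → type bool


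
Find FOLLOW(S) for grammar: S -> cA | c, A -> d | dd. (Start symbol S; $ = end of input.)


$ ∈ FOLLOW(S). For each A -> αBβ: add FIRST(β)\{ε} to FOLLOW(B); if β nullable, add FOLLOW(A).
FOLLOW(S) = {$}


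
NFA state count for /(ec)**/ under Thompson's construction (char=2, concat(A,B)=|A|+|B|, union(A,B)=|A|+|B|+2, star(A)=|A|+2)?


Syntax tree has 2 char leaf(s), 0 union(s), 2 star(s)
chars contribute 2×2 = 4; each union adds +2; each star adds +2
Total: 4 + 0 + 4 = 8 states


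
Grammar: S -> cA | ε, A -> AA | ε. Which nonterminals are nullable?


A nonterminal is nullable iff some alternative derives ε (directly, or every symbol in it is nullable)
Nullable: {A, S}


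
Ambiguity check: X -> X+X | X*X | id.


'id+id*id' has two parse trees (no precedence encoded between + and *)
Ambiguous


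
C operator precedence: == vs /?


'/' is multiplicative (level 10); '==' is equality (level 6)
Higher level binds tighter
'/' has higher precedence than '=='


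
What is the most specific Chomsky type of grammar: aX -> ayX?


LHS has context (more than one symbol) and |LHS| ≤ |RHS|
Classification: Type 1 (Context-Sensitive)


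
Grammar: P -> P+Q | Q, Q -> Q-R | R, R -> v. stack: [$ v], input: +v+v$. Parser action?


'v' on top is the handle for R -> v
Action: reduce (R -> v)


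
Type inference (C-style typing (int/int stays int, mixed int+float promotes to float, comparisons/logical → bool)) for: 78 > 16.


Operand types: int > int
Rule: comparison yields bool
Result type: bool


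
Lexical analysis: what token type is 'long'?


Pattern: reserved word
Type: KEYWORD


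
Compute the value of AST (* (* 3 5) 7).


Evaluate inner: (* 3 5) = 15
Evaluate root: (* 15 7) = 105
Result: 105


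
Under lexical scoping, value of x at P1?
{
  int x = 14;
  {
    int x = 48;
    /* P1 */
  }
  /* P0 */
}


x declared in the same block as P1
x = 48


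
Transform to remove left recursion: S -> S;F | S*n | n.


Left-recursive alternatives: S;F, S*n; non-recursive: n
Introduce S': S -> nS', S' -> ;FS' | *nS' | ε


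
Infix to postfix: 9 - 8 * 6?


* has higher precedence, evaluate 8*6 first
Postfix: 9 8 6 * -


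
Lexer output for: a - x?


Scan left to right, longest-match per lexeme
Tokens: ID(a), OP(-), ID(x)


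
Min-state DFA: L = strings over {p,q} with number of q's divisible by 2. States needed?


Track (count of q) mod 2: states 0..1, accept at 0
Minimal DFA: 2 states


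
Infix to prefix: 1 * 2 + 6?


left-to-right (same/higher precedence on left): tree is (+ (* 1 2) 6)
Prefix: + * 1 2 6


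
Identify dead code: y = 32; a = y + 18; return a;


y is read by a's definition; a is returned
No dead code


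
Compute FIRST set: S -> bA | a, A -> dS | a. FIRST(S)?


Per alternative of S: FIRST(bA) = {b}; FIRST(a) = {a}
FIRST(S) = {a, b}


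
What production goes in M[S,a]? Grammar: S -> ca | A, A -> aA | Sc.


For [S, a]: 'a' ∈ FIRST(A)
Entry: S -> A


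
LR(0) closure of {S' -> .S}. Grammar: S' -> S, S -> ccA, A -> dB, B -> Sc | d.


Start: S' -> .S
For each item with dot before a nonterminal B, add B -> .γ for every B-production
Closure: [S' -> .S, S -> .ccA]


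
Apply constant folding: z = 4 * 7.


4 * 7 = 28 at compile time
Optimized: z = 28


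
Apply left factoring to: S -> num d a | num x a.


Common prefix: 'num'
Factored: S -> num S', S' -> d a | x a


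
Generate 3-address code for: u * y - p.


Break into single-operator statements:
t1 = u * y
t2 = t1 - p


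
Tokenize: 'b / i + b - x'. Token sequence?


Scan left to right, longest-match per lexeme
Tokens: ID(b), OP(/), ID(i), OP(+), ID(b), OP(-), ID(x)


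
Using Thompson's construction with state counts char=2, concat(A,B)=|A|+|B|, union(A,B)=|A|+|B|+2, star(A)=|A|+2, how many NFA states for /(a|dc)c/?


Syntax tree has 4 char leaf(s), 1 union(s), 0 star(s)
chars contribute 4×2 = 8; each union adds +2; each star adds +2
Total: 8 + 2 + 0 = 10 states


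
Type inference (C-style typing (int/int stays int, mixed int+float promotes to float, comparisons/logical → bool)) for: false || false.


Operand types: bool || bool
Rule: logical operators take bool operands and yield bool
Result type: bool


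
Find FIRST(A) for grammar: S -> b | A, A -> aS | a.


Per alternative of A: FIRST(aS) = {a}; FIRST(a) = {a}
FIRST(A) = {a}


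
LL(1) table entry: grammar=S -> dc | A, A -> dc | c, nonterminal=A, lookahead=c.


For [A, c]: 'c' ∈ FIRST(c)
Entry: A -> c


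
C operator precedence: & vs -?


'-' is additive (level 9); '&' is bitwise AND (level 5)
Higher level binds tighter
'-' has higher precedence than '&'


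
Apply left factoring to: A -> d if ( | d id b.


Common prefix: 'd'
Factored: A -> d A', A' -> if ( | id b


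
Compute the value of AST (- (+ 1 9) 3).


Evaluate inner: (+ 1 9) = 10
Evaluate root: (- 10 3) = 7
Result: 7


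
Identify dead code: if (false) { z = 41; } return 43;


condition is constant false, so the whole block is unreachable
Dead: 'if (false) { z = 41; }'


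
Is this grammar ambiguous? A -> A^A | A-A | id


'id^id-id' has two parse trees (no precedence encoded between ^ and -)
Ambiguous


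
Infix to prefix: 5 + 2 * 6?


'*' binds tighter: tree is (+ 5 (* 2 6))
Prefix: + 5 * 2 6


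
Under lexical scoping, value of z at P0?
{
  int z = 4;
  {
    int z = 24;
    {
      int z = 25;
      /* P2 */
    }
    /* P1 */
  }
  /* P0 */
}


z declared in the same block as P0
z = 4


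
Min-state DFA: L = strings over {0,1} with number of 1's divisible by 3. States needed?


Track (count of 1) mod 3: states 0..2, accept at 0
Minimal DFA: 3 states


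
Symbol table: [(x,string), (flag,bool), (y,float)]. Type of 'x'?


Lookup 'x' → type string


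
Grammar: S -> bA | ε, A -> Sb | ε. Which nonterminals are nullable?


A nonterminal is nullable iff some alternative derives ε (directly, or every symbol in it is nullable)
Nullable: {A, S}


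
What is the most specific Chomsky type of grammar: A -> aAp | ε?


Single nonterminal LHS, but a^n p^n is not regular
Classification: Type 2 (Context-Free)


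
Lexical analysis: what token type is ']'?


Pattern: delimiter/punctuation
Type: PUNCTUATION


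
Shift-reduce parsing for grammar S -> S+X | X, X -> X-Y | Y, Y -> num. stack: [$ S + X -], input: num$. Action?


no handle; shift 'num'
Action: shift


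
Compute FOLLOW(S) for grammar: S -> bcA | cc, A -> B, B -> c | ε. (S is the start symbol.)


$ ∈ FOLLOW(S). For each A -> αBβ: add FIRST(β)\{ε} to FOLLOW(B); if β nullable, add FOLLOW(A).
FOLLOW(S) = {$}


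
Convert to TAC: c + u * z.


Break into single-operator statements:
t1 = u * z
t2 = c + t1


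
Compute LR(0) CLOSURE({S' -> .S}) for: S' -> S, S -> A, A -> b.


Start: S' -> .S
For each item with dot before a nonterminal B, add B -> .γ for every B-production
Closure: [S' -> .S, S -> .A, A -> .b]


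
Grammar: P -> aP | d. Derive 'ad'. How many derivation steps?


Derivation: P => aP => ad
Steps: 2


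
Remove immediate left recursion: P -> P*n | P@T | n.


Left-recursive alternatives: P*n, P@T; non-recursive: n
Introduce P': P -> nP', P' -> *nP' | @TP' | ε


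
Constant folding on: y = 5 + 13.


5 + 13 = 18 at compile time
Optimized: y = 18


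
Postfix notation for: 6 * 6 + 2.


Left to right (same or higher precedence on left)
Postfix: 6 6 * 2 +


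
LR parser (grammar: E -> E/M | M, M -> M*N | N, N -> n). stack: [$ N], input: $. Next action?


'N' (not preceded by M*) is the handle for M -> N
Action: reduce (M -> N)


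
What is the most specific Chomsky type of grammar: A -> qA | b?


Right-linear: every RHS is a terminal or a terminal followed by one nonterminal
Classification: Type 3 (Regular)


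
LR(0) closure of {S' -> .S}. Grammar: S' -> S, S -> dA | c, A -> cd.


Start: S' -> .S
For each item with dot before a nonterminal B, add B -> .γ for every B-production
Closure: [S' -> .S, S -> .dA, S -> .c]


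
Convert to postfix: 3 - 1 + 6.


Left to right (same or higher precedence on left)
Postfix: 3 1 - 6 +


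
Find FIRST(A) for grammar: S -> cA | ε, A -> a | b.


Per alternative of A: FIRST(a) = {a}; FIRST(b) = {b}
FIRST(A) = {a, b}


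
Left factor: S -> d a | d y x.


Common prefix: 'd'
Factored: S -> d S', S' -> a | y x


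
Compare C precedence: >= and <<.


'<<' is shift (level 8); '>=' is relational (level 7)
Higher level binds tighter
'<<' has higher precedence than '>='


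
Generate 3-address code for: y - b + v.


Break into single-operator statements:
t1 = y - b
t2 = t1 + v


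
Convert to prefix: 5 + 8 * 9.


'*' binds tighter: tree is (+ 5 (* 8 9))
Prefix: + 5 * 8 9


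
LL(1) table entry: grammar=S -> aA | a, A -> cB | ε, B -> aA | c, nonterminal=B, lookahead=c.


For [B, c]: 'c' ∈ FIRST(c)
Entry: B -> c


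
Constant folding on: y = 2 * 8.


2 * 8 = 16 at compile time
Optimized: y = 16


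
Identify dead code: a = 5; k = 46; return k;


a is assigned but never read
Dead: 'a = 5'


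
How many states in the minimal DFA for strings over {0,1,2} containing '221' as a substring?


KMP-style automaton: 3 progress states + 1 absorbing accept = 4
Minimal DFA: 4 states


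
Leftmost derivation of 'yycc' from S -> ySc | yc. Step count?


Derivation: S => ySc => yycc
Steps: 2


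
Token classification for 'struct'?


Pattern: reserved word
Type: KEYWORD


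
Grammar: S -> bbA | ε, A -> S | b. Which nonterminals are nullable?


A nonterminal is nullable iff some alternative derives ε (directly, or every symbol in it is nullable)
Nullable: {A, S}


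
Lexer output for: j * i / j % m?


Scan left to right, longest-match per lexeme
Tokens: ID(j), OP(*), ID(i), OP(/), ID(j), OP(%), ID(m)


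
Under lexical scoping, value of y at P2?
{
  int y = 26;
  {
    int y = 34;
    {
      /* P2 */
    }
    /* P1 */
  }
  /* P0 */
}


P2's block does not declare y; resolves to the enclosing declaration at depth 1
y = 34


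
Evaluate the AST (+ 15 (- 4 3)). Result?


Evaluate inner: (- 4 3) = 1
Evaluate root: (+ 15 1) = 16
Result: 16


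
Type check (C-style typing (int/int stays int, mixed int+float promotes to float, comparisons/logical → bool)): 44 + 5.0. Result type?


Operand types: int + float
Rule: mixed int/float promotes to float; int/int stays int
Result type: float


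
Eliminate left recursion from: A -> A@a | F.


Left-recursive alternatives: A@a; non-recursive: F
Introduce A': A -> FA', A' -> @aA' | ε


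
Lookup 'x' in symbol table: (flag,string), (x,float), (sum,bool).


Lookup 'x' → type float


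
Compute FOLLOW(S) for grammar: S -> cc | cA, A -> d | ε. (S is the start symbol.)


$ ∈ FOLLOW(S). For each A -> αBβ: add FIRST(β)\{ε} to FOLLOW(B); if β nullable, add FOLLOW(A).
FOLLOW(S) = {$}


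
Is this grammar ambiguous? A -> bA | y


right-linear, alternatives start with distinct terminals 'b' vs 'y': unique leftmost derivation
Unambiguous


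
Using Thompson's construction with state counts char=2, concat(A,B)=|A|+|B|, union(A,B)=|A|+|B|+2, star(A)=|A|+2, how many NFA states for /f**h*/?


Syntax tree has 2 char leaf(s), 0 union(s), 3 star(s)
chars contribute 2×2 = 4; each union adds +2; each star adds +2
Total: 4 + 0 + 6 = 10 states


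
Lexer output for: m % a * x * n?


Scan left to right, longest-match per lexeme
Tokens: ID(m), OP(%), ID(a), OP(*), ID(x), OP(*), ID(n)


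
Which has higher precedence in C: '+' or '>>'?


'+' is additive (level 9); '>>' is shift (level 8)
Higher level binds tighter
'+' has higher precedence than '>>'


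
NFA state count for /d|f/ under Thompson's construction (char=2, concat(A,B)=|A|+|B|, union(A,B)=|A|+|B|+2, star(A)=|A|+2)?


Syntax tree has 2 char leaf(s), 1 union(s), 0 star(s)
chars contribute 2×2 = 4; each union adds +2; each star adds +2
Total: 4 + 2 + 0 = 6 states


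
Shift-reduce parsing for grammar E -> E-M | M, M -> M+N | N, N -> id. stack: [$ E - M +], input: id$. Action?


no handle; shift 'id'
Action: shift


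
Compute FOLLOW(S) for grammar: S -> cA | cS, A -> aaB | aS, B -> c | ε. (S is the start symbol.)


$ ∈ FOLLOW(S). For each A -> αBβ: add FIRST(β)\{ε} to FOLLOW(B); if β nullable, add FOLLOW(A).
FOLLOW(S) = {$}


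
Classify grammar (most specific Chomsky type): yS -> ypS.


LHS has context (more than one symbol) and |LHS| ≤ |RHS|
Classification: Type 1 (Context-Sensitive)


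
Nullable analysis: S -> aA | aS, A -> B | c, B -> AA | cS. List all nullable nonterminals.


A nonterminal is nullable iff some alternative derives ε (directly, or every symbol in it is nullable)
Nullable: {}


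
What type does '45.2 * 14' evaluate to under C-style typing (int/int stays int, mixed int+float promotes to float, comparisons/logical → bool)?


Operand types: float * int
Rule: mixed int/float promotes to float; int/int stays int
Result type: float


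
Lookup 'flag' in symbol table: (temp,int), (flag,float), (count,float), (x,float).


Lookup 'flag' → type float


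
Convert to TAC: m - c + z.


Break into single-operator statements:
t1 = m - c
t2 = t1 + z


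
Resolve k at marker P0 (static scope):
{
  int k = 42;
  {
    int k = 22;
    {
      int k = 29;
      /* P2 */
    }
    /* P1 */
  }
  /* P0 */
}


k declared in the same block as P0
k = 42


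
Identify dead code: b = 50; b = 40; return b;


first assignment to b is overwritten before any read
Dead: 'b = 50'


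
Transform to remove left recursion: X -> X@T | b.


Left-recursive alternatives: X@T; non-recursive: b
Introduce X': X -> bX', X' -> @TX' | ε


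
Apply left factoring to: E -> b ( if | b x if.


Common prefix: 'b'
Factored: E -> b E', E' -> ( if | x if


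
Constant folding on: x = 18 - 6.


18 - 6 = 12 at compile time
Optimized: x = 12


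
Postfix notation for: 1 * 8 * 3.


Left to right (same or higher precedence on left)
Postfix: 1 8 * 3 *


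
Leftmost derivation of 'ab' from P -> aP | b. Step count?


Derivation: P => aP => ab
Steps: 2


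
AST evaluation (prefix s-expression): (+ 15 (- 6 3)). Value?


Evaluate inner: (- 6 3) = 3
Evaluate root: (+ 15 3) = 18
Result: 18


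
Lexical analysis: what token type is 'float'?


Pattern: reserved word
Type: KEYWORD


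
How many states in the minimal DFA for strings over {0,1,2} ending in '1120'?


Track the longest suffix of input matching a prefix of '1120': 5 classes (prefixes of length 0..4)
Minimal DFA: 5 states


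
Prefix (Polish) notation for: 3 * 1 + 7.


left-to-right (same/higher precedence on left): tree is (+ (* 3 1) 7)
Prefix: + * 3 1 7


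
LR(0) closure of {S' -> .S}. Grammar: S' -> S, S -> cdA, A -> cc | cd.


Start: S' -> .S
For each item with dot before a nonterminal B, add B -> .γ for every B-production
Closure: [S' -> .S, S -> .cdA]


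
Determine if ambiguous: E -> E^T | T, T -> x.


precedence layered via separate nonterminal T: deterministic
Unambiguous


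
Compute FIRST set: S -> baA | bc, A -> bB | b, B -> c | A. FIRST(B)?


Per alternative of B: FIRST(c) = {c}; FIRST(A) = {b}
FIRST(B) = {b, c}


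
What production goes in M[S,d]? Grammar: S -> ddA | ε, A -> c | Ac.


For [S, d]: 'd' ∈ FIRST(ddA)
Entry: S -> ddA


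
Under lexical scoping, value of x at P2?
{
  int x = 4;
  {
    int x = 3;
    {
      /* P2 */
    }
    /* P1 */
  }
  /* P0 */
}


P2's block does not declare x; resolves to the enclosing declaration at depth 1
x = 3


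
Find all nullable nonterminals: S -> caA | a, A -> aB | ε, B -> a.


A nonterminal is nullable iff some alternative derives ε (directly, or every symbol in it is nullable)
Nullable: {A}


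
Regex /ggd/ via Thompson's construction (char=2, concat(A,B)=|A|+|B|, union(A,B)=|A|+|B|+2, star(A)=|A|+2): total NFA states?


Syntax tree has 3 char leaf(s), 0 union(s), 0 star(s)
chars contribute 3×2 = 6; each union adds +2; each star adds +2
Total: 6 + 0 + 0 = 6 states


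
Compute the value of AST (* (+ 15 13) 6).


Evaluate inner: (+ 15 13) = 28
Evaluate root: (* 28 6) = 168
Result: 168


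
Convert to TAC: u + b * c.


Break into single-operator statements:
t1 = b * c
t2 = u + t1


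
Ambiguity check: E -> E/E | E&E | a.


'a/a&a' has two parse trees (no precedence encoded between / and &)
Ambiguous


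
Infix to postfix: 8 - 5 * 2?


* has higher precedence, evaluate 5*2 first
Postfix: 8 5 2 * -


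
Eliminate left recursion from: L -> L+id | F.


Left-recursive alternatives: L+id; non-recursive: F
Introduce L': L -> FL', L' -> +idL' | ε


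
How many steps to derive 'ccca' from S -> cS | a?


Derivation: S => cS => ccS => cccS => ccca
Steps: 4


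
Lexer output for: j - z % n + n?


Scan left to right, longest-match per lexeme
Tokens: ID(j), OP(-), ID(z), OP(%), ID(n), OP(+), ID(n)


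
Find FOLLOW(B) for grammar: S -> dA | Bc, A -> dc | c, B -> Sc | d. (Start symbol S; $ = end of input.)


$ ∈ FOLLOW(S). For each A -> αBβ: add FIRST(β)\{ε} to FOLLOW(B); if β nullable, add FOLLOW(A).
FOLLOW(B) = {c}


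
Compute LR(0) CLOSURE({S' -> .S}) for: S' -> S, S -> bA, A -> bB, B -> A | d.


Start: S' -> .S
For each item with dot before a nonterminal B, add B -> .γ for every B-production
Closure: [S' -> .S, S -> .bA]


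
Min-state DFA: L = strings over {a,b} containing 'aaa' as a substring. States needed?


KMP-style automaton: 3 progress states + 1 absorbing accept = 4
Minimal DFA: 4 states


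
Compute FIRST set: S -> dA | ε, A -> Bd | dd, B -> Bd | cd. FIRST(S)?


Per alternative of S: FIRST(dA) = {d}; FIRST(ε) = {ε}
FIRST(S) = {d, ε}


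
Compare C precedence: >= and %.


'%' is multiplicative (level 10); '>=' is relational (level 7)
Higher level binds tighter
'%' has higher precedence than '>='


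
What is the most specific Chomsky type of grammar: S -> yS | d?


Right-linear: every RHS is a terminal or a terminal followed by one nonterminal
Classification: Type 3 (Regular)


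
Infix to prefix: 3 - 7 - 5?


left-to-right (same/higher precedence on left): tree is (- (- 3 7) 5)
Prefix: - - 3 7 5


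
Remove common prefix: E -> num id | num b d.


Common prefix: 'num'
Factored: E -> num E', E' -> id | b d


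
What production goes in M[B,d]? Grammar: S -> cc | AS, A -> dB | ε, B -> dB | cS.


For [B, d]: 'd' ∈ FIRST(dB)
Entry: B -> dB


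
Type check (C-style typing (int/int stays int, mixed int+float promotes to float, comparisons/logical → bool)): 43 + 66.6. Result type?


Operand types: int + float
Rule: mixed int/float promotes to float; int/int stays int
Result type: float


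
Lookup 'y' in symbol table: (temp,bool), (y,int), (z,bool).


Lookup 'y' → type int


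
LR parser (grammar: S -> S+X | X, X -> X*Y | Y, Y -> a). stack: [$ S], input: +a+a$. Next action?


shift '+' to continue S -> S+X
Action: shift


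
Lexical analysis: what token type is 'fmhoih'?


Pattern: letter/underscore followed by alphanumerics, not a keyword
Type: IDENTIFIER


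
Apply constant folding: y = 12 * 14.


12 * 14 = 168 at compile time
Optimized: y = 168


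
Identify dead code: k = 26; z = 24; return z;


k is assigned but never read
Dead: 'k = 26'


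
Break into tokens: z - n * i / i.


Scan left to right, longest-match per lexeme
Tokens: ID(z), OP(-), ID(n), OP(*), ID(i), OP(/), ID(i)


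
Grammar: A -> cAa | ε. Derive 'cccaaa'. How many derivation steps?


Derivation: A => cAa => ccAaa => cccAaaa => cccaaa
Steps: 4


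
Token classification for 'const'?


Pattern: reserved word
Type: KEYWORD


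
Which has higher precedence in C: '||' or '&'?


'&' is bitwise AND (level 5); '||' is logical OR (level 1)
Higher level binds tighter
'&' has higher precedence than '||'


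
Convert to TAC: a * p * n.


Break into single-operator statements:
t1 = a * p
t2 = t1 * n


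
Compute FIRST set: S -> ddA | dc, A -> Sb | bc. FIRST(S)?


Per alternative of S: FIRST(ddA) = {d}; FIRST(dc) = {d}
FIRST(S) = {d}


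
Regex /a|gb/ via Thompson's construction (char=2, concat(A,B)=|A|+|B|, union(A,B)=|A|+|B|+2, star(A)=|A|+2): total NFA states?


Syntax tree has 3 char leaf(s), 1 union(s), 0 star(s)
chars contribute 3×2 = 6; each union adds +2; each star adds +2
Total: 6 + 2 + 0 = 8 states


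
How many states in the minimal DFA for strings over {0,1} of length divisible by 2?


Track length mod 2: states 0..1, accept at 0
Minimal DFA: 2 states


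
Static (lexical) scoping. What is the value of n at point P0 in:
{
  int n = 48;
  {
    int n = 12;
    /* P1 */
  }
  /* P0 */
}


n declared in the same block as P0
n = 48


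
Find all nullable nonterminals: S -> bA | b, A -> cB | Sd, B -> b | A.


A nonterminal is nullable iff some alternative derives ε (directly, or every symbol in it is nullable)
Nullable: {}


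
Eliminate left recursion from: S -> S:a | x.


Left-recursive alternatives: S:a; non-recursive: x
Introduce S': S -> xS', S' -> :aS' | ε


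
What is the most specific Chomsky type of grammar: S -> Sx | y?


Left-linear: every RHS is a terminal or one nonterminal followed by a terminal
Classification: Type 3 (Regular)


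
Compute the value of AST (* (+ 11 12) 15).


Evaluate inner: (+ 11 12) = 23
Evaluate root: (* 23 15) = 345
Result: 345


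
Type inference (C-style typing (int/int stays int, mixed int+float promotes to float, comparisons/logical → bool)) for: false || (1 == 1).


Operand types: bool || bool
Rule: logical operators take bool operands and yield bool
Result type: bool


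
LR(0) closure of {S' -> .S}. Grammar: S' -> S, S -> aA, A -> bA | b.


Start: S' -> .S
For each item with dot before a nonterminal B, add B -> .γ for every B-production
Closure: [S' -> .S, S -> .aA]


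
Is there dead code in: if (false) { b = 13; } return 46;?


condition is constant false, so the whole block is unreachable
Dead: 'if (false) { b = 13; }'


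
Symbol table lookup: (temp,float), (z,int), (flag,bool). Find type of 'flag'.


Lookup 'flag' → type bool


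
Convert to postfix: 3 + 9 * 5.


* has higher precedence, evaluate 9*5 first
Postfix: 3 9 5 * +


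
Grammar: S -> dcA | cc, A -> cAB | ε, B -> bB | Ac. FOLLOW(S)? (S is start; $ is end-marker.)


$ ∈ FOLLOW(S). For each A -> αBβ: add FIRST(β)\{ε} to FOLLOW(B); if β nullable, add FOLLOW(A).
FOLLOW(S) = {$}


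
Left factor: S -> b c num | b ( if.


Common prefix: 'b'
Factored: S -> b S', S' -> c num | ( if


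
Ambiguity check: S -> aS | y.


right-linear, alternatives start with distinct terminals 'a' vs 'y': unique leftmost derivation
Unambiguous


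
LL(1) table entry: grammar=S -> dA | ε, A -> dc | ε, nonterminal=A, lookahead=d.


For [A, d]: 'd' ∈ FIRST(dc)
Entry: A -> dc


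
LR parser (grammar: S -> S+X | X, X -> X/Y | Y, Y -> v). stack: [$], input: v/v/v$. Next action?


no handle on stack; shift 'v'
Action: shift


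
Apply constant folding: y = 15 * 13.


15 * 13 = 195 at compile time
Optimized: y = 195


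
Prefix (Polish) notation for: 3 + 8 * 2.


'*' binds tighter: tree is (+ 3 (* 8 2))
Prefix: + 3 * 8 2


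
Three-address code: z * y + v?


Break into single-operator statements:
t1 = z * y
t2 = t1 + v


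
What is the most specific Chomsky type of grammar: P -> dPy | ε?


Single nonterminal LHS, but d^n y^n is not regular
Classification: Type 2 (Context-Free)


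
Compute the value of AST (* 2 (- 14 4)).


Evaluate inner: (- 14 4) = 10
Evaluate root: (* 2 10) = 20
Result: 20


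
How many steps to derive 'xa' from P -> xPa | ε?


Derivation: P => xPa => xa
Steps: 2


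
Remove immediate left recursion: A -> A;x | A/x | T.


Left-recursive alternatives: A;x, A/x; non-recursive: T
Introduce A': A -> TA', A' -> ;xA' | /xA' | ε


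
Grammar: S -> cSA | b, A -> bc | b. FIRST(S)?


Per alternative of S: FIRST(cSA) = {c}; FIRST(b) = {b}
FIRST(S) = {b, c}


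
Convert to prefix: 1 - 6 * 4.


'*' binds tighter: tree is (- 1 (* 6 4))
Prefix: - 1 * 6 4


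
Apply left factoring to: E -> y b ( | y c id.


Common prefix: 'y'
Factored: E -> y E', E' -> b ( | c id


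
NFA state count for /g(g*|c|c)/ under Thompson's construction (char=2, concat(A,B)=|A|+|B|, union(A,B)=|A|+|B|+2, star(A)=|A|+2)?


Syntax tree has 4 char leaf(s), 2 union(s), 1 star(s)
chars contribute 4×2 = 8; each union adds +2; each star adds +2
Total: 8 + 4 + 2 = 14 states


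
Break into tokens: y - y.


Scan left to right, longest-match per lexeme
Tokens: ID(y), OP(-), ID(y)


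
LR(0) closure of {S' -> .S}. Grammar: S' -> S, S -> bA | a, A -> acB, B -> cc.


Start: S' -> .S
For each item with dot before a nonterminal B, add B -> .γ for every B-production
Closure: [S' -> .S, S -> .bA, S -> .a]


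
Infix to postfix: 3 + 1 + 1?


Left to right (same or higher precedence on left)
Postfix: 3 1 + 1 +


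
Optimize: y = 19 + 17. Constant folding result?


19 + 17 = 36 at compile time
Optimized: y = 36


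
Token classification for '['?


Pattern: delimiter/punctuation
Type: PUNCTUATION


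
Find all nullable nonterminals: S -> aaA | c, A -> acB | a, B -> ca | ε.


A nonterminal is nullable iff some alternative derives ε (directly, or every symbol in it is nullable)
Nullable: {B}


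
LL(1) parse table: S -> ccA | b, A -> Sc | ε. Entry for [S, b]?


For [S, b]: 'b' ∈ FIRST(b)
Entry: S -> b


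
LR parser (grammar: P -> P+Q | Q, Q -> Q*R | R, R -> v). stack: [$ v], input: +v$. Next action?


'v' on top is the handle for R -> v
Action: reduce (R -> v)


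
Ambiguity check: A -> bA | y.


right-linear, alternatives start with distinct terminals 'b' vs 'y': unique leftmost derivation
Unambiguous


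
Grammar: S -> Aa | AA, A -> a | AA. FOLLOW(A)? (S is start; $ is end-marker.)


$ ∈ FOLLOW(S). For each A -> αBβ: add FIRST(β)\{ε} to FOLLOW(B); if β nullable, add FOLLOW(A).
FOLLOW(A) = {$, a}


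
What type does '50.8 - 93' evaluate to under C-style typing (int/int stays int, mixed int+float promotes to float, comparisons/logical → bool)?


Operand types: float - int
Rule: mixed int/float promotes to float; int/int stays int
Result type: float


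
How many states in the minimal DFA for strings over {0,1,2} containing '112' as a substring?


KMP-style automaton: 3 progress states + 1 absorbing accept = 4
Minimal DFA: 4 states


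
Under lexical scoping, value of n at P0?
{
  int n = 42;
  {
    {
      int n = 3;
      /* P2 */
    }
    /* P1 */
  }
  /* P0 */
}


n declared in the same block as P0
n = 42


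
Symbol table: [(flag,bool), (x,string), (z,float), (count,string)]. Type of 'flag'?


Lookup 'flag' → type bool


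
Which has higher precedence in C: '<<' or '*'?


'*' is multiplicative (level 10); '<<' is shift (level 8)
Higher level binds tighter
'*' has higher precedence than '<<'


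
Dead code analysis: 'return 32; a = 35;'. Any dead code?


statement follows a return and is unreachable
Dead: 'a = 35'


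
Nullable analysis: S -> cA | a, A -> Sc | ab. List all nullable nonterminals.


A nonterminal is nullable iff some alternative derives ε (directly, or every symbol in it is nullable)
Nullable: {}


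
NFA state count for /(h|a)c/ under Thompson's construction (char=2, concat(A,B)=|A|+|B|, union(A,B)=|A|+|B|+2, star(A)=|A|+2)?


Syntax tree has 3 char leaf(s), 1 union(s), 0 star(s)
chars contribute 3×2 = 6; each union adds +2; each star adds +2
Total: 6 + 2 + 0 = 8 states


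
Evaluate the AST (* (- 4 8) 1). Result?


Evaluate inner: (- 4 8) = -4
Evaluate root: (* -4 1) = -4
Result: -4


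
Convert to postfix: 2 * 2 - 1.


Left to right (same or higher precedence on left)
Postfix: 2 2 * 1 -


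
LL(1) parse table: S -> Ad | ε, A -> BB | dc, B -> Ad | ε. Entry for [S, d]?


For [S, d]: 'd' ∈ FIRST(Ad)
Entry: S -> Ad


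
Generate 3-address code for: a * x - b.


Break into single-operator statements:
t1 = a * x
t2 = t1 - b


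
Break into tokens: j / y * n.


Scan left to right, longest-match per lexeme
Tokens: ID(j), OP(/), ID(y), OP(*), ID(n)


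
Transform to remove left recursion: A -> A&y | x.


Left-recursive alternatives: A&y; non-recursive: x
Introduce A': A -> xA', A' -> &yA' | ε


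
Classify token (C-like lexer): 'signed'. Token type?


Pattern: reserved word
Type: KEYWORD


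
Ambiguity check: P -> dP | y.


right-linear, alternatives start with distinct terminals 'd' vs 'y': unique leftmost derivation
Unambiguous


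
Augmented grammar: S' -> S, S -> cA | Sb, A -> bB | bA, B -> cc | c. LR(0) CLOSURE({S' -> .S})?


Start: S' -> .S
For each item with dot before a nonterminal B, add B -> .γ for every B-production
Closure: [S' -> .S, S -> .cA, S -> .Sb]


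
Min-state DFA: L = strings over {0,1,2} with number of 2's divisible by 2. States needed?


Track (count of 2) mod 2: states 0..1, accept at 0
Minimal DFA: 2 states


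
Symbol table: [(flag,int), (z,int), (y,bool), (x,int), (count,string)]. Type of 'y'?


Lookup 'y' → type bool


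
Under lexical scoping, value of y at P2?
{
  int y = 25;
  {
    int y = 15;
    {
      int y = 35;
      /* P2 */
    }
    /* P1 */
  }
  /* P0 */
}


y declared in the same block as P2
y = 35


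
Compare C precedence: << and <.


'<<' is shift (level 8); '<' is relational (level 7)
Higher level binds tighter
'<<' has higher precedence than '<'


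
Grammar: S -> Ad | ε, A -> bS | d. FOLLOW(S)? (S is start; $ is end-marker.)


$ ∈ FOLLOW(S). For each A -> αBβ: add FIRST(β)\{ε} to FOLLOW(B); if β nullable, add FOLLOW(A).
FOLLOW(S) = {$, d}


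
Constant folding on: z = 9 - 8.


9 - 8 = 1 at compile time
Optimized: z = 1


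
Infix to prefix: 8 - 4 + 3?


left-to-right (same/higher precedence on left): tree is (+ (- 8 4) 3)
Prefix: + - 8 4 3


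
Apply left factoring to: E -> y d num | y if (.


Common prefix: 'y'
Factored: E -> y E', E' -> d num | if (


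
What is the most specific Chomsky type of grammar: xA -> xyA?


LHS has context (more than one symbol) and |LHS| ≤ |RHS|
Classification: Type 1 (Context-Sensitive)


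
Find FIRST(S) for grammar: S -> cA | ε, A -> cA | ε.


Per alternative of S: FIRST(cA) = {c}; FIRST(ε) = {ε}
FIRST(S) = {c, ε}


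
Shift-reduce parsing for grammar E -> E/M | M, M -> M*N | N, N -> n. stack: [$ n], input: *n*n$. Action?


'n' on top is the handle for N -> n
Action: reduce (N -> n)


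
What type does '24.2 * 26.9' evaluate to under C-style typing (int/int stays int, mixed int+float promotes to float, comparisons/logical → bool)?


Operand types: float * float
Rule: mixed int/float promotes to float; int/int stays int
Result type: float


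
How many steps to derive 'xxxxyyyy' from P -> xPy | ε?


Derivation: P => xPy => xxPyy => xxxPyyy => xxxxPyyyy => xxxxyyyy
Steps: 5


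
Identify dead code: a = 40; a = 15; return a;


first assignment to a is overwritten before any read
Dead: 'a = 40'


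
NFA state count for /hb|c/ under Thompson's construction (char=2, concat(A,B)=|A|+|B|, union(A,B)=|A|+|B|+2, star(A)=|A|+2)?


Syntax tree has 3 char leaf(s), 1 union(s), 0 star(s)
chars contribute 3×2 = 6; each union adds +2; each star adds +2
Total: 6 + 2 + 0 = 8 states


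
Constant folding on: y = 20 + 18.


20 + 18 = 38 at compile time
Optimized: y = 38


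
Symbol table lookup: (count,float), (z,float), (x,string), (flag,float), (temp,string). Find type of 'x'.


Lookup 'x' → type string


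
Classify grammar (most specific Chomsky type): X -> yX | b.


Right-linear: every RHS is a terminal or a terminal followed by one nonterminal
Classification: Type 3 (Regular)


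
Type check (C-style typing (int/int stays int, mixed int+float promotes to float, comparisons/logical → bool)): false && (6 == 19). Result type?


Operand types: bool && bool
Rule: logical operators take bool operands and yield bool
Result type: bool


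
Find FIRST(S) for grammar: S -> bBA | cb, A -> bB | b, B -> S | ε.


Per alternative of S: FIRST(bBA) = {b}; FIRST(cb) = {c}
FIRST(S) = {b, c}


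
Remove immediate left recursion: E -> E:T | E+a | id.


Left-recursive alternatives: E:T, E+a; non-recursive: id
Introduce E': E -> idE', E' -> :TE' | +aE' | ε


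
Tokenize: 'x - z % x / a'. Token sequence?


Scan left to right, longest-match per lexeme
Tokens: ID(x), OP(-), ID(z), OP(%), ID(x), OP(/), ID(a)


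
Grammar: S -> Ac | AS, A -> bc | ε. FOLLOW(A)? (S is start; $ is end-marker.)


$ ∈ FOLLOW(S). For each A -> αBβ: add FIRST(β)\{ε} to FOLLOW(B); if β nullable, add FOLLOW(A).
FOLLOW(A) = {b, c}


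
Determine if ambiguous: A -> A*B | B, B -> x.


precedence layered via separate nonterminal B: deterministic
Unambiguous


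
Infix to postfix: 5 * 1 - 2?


Left to right (same or higher precedence on left)
Postfix: 5 1 * 2 -


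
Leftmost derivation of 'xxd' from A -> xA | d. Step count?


Derivation: A => xA => xxA => xxd
Steps: 3


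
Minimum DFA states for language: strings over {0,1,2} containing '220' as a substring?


KMP-style automaton: 3 progress states + 1 absorbing accept = 4
Minimal DFA: 4 states


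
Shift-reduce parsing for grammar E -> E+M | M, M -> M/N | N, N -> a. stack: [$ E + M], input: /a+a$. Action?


'/' can extend M; shift to build M -> M/N
Action: shift


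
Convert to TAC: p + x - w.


Break into single-operator statements:
t1 = p + x
t2 = t1 - w


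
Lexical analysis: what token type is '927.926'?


Pattern: digits with a decimal point
Type: FLOAT_LITERAL


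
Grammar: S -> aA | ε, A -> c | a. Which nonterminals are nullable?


A nonterminal is nullable iff some alternative derives ε (directly, or every symbol in it is nullable)
Nullable: {S}


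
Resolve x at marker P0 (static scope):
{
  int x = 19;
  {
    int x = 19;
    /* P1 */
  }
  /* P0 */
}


x declared in the same block as P0
x = 19


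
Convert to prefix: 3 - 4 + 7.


left-to-right (same/higher precedence on left): tree is (+ (- 3 4) 7)
Prefix: + - 3 4 7


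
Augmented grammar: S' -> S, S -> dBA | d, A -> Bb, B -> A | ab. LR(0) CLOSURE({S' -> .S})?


Start: S' -> .S
For each item with dot before a nonterminal B, add B -> .γ for every B-production
Closure: [S' -> .S, S -> .dBA, S -> .d]


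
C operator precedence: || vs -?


'-' is additive (level 9); '||' is logical OR (level 1)
Higher level binds tighter
'-' has higher precedence than '||'


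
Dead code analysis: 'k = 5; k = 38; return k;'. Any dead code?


first assignment to k is overwritten before any read
Dead: 'k = 5'


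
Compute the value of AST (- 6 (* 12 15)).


Evaluate inner: (* 12 15) = 180
Evaluate root: (- 6 180) = -174
Result: -174


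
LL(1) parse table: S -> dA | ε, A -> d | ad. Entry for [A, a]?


For [A, a]: 'a' ∈ FIRST(ad)
Entry: A -> ad


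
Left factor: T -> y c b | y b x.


Common prefix: 'y'
Factored: T -> y T', T' -> c b | b x


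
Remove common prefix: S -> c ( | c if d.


Common prefix: 'c'
Factored: S -> c S', S' -> ( | if d


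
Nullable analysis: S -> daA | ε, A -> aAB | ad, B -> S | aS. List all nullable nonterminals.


A nonterminal is nullable iff some alternative derives ε (directly, or every symbol in it is nullable)
Nullable: {B, S}


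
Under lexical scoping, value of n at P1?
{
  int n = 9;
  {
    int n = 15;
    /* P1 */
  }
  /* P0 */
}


n declared in the same block as P1
n = 15


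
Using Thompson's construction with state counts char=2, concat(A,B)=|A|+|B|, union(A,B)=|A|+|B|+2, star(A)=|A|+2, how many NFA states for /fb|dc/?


Syntax tree has 4 char leaf(s), 1 union(s), 0 star(s)
chars contribute 4×2 = 8; each union adds +2; each star adds +2
Total: 8 + 2 + 0 = 10 states


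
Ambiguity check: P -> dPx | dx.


balanced d^n…x^n: each string has a unique parse
Unambiguous


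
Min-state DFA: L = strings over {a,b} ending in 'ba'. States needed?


Track the longest suffix of input matching a prefix of 'ba': 3 classes (prefixes of length 0..2)
Minimal DFA: 3 states


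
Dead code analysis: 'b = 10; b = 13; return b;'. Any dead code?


first assignment to b is overwritten before any read
Dead: 'b = 10'


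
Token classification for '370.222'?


Pattern: digits with a decimal point
Type: FLOAT_LITERAL


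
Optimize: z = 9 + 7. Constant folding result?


9 + 7 = 16 at compile time
Optimized: z = 16


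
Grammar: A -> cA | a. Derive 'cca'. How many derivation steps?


Derivation: A => cA => ccA => cca
Steps: 3


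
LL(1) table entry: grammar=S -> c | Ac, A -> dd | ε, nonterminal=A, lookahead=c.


For [A, c]: ε is nullable and 'c' ∈ FOLLOW(A)
Entry: A -> ε


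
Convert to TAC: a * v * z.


Break into single-operator statements:
t1 = a * v
t2 = t1 * z


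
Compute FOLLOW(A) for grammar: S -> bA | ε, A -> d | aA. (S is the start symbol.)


$ ∈ FOLLOW(S). For each A -> αBβ: add FIRST(β)\{ε} to FOLLOW(B); if β nullable, add FOLLOW(A).
FOLLOW(A) = {$}


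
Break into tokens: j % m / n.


Scan left to right, longest-match per lexeme
Tokens: ID(j), OP(%), ID(m), OP(/), ID(n)


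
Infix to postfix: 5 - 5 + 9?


Left to right (same or higher precedence on left)
Postfix: 5 5 - 9 +


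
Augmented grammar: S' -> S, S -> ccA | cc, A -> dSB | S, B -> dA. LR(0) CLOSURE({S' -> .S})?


Start: S' -> .S
For each item with dot before a nonterminal B, add B -> .γ for every B-production
Closure: [S' -> .S, S -> .ccA, S -> .cc]


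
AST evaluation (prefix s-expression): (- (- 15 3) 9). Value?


Evaluate inner: (- 15 3) = 12
Evaluate root: (- 12 9) = 3
Result: 3


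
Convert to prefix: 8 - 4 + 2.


left-to-right (same/higher precedence on left): tree is (+ (- 8 4) 2)
Prefix: + - 8 4 2


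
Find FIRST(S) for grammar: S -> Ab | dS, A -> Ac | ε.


Per alternative of S: FIRST(Ab) = {b, c}; FIRST(dS) = {d}
FIRST(S) = {b, c, d}


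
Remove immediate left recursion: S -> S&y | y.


Left-recursive alternatives: S&y; non-recursive: y
Introduce S': S -> yS', S' -> &yS' | ε
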